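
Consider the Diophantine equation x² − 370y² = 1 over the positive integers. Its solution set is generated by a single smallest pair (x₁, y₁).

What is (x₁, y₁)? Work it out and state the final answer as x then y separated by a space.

213859 11118

√370 = [19; 4,4,38, …], period ℓ=3 (odd) → k=5
a_0=19:  p_0=19·1+0=19,  q_0=19·0+1=1
a_1=4:  p_1=4·19+1=77,  q_1=4·1+0=4
a_2=4:  p_2=4·77+19=327,  q_2=4·4+1=17
…
a_4=4:  p_4=4·12503+327=50339,  q_4=4·650+17=2617
a_5=4:  p_5=4·50339+12503=213859,  q_5=4·2617+650=11118
fundamental: x₁=213859, y₁=11118  (since 45735671881 − 370·123609924 = 1)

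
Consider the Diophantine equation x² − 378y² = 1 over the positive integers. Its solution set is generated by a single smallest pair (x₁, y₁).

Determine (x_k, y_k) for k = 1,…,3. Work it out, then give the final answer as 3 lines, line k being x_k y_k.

√378 → a₀=19, period (2,3,1,4,1,3,2,38); ℓ=8 even so k=7
k=0  a_k=19  p_k/q_k = 19/1
k=1  a_k=2  p_k/q_k = 39/2
k=2  a_k=3  p_k/q_k = 136/7
k=3  a_k=1  p_k/q_k = 175/9
k=4  a_k=4  p_k/q_k = 836/43
…
k=6  a_k=3  p_k/q_k = 3869/199
k=7  a_k=2  p_k/q_k = 8749/450
→ (8749, 450).  Check: 8749²=76545001, 378·450²=76545000, difference 1.
(8749+450√378)^2 = 153090001 + 7874100√378
(8749+450√378)^3 = 2678768828749 + 137781001350√378

8749 450
153090001 7874100
2678768828749 137781001350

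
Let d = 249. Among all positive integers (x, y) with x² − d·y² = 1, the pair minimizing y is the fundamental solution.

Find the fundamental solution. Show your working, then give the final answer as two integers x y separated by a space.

[15; 1,3,1,1,5,…,3,1,30] for √249; ℓ=16 ⇒ convergent index 15
a_0=15:  p_0=15·1+0=15,  q_0=15·0+1=1
a_1=1:  p_1=1·15+1=16,  q_1=1·1+0=1
a_2=3:  p_2=3·16+15=63,  q_2=3·1+1=4
a_3=1:  p_3=1·63+16=79,  q_3=1·4+1=5
a_4=1:  p_4=1·79+63=142,  q_4=1·5+4=9
…
a_6=1:  p_6=1·789+142=931,  q_6=1·50+9=59
a_7=3:  p_7=3·931+789=3582,  q_7=3·59+50=227
a_8=10:  p_8=10·3582+931=36751,  q_8=10·227+59=2329
a_9=3:  p_9=3·36751+3582=113835,  q_9=3·2329+227=7214
a_10=1:  p_10=1·113835+36751=150586,  q_10=1·7214+2329=9543
a_11=5:  p_11=5·150586+113835=866765,  q_11=5·9543+7214=54929
…
a_13=1:  p_13=1·1017351+866765=1884116,  q_13=1·64472+54929=119401
a_14=3:  p_14=3·1884116+1017351=6669699,  q_14=3·119401+64472=422675
a_15=1:  p_15=1·6669699+1884116=8553815,  q_15=1·422675+119401=542076
(x₁, y₁) = (8553815, 542076);  8553815² − 249·542076² = 1 ✓

8553815 542076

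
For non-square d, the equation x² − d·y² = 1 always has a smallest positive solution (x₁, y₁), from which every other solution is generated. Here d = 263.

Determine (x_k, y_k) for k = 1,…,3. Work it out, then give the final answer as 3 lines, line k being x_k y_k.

139128 8579
38713200767 2387158224
10772180392483224 664241098768765

d=263: √d = [16; 4,1,1,1,1,15,1,1,1,1,4,32] (ℓ=12, even), read p_11/q_11
i=0: a=16 ⇒ p=16, q=1
…
i=2: a=1 ⇒ p=81, q=5
…
i=8: a=1 ⇒ p=12017, q=741
…
i=10: a=1 ⇒ p=30229, q=1864
i=11: a=4 ⇒ p=139128, q=8579
fundamental: x₁=139128, y₁=8579  (since 19356600384 − 263·73599241 = 1)
n=2: (139128,8579)∘(139128,8579) = (139128·139128+263·8579·8579, 139128·8579+8579·139128) = (38713200767,2387158224)
n=3: (38713200767,2387158224)∘(139128,8579) = (139128·38713200767+263·8579·2387158224, 139128·2387158224+8579·38713200767) = (10772180392483224,664241098768765)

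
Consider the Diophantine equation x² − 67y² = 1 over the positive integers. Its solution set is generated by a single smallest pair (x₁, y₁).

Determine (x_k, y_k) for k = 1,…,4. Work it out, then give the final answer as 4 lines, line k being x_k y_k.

48842 5967
4771081927 582880428
466058366908226 56938091722785
45526445508292066657 5561940551265649512

√67 = [8; 5,2,1,1,7,1,1,2,5,16, …], period ℓ=10 (even) → k=9
k=0  a_k=8  p_k/q_k = 8/1
…
k=3  a_k=1  p_k/q_k = 131/16
k=4  a_k=1  p_k/q_k = 221/27
k=5  a_k=7  p_k/q_k = 1678/205
k=6  a_k=1  p_k/q_k = 1899/232
k=7  a_k=1  p_k/q_k = 3577/437
k=8  a_k=2  p_k/q_k = 9053/1106
k=9  a_k=5  p_k/q_k = 48842/5967
→ (48842, 5967).  Check: 48842²=2385540964, 67·5967²=2385540963, difference 1.
(48842+5967√67)^2 = 4771081927 + 582880428√67
(48842+5967√67)^3 = 466058366908226 + 56938091722785√67
(48842+5967√67)^4 = 45526445508292066657 + 5561940551265649512√67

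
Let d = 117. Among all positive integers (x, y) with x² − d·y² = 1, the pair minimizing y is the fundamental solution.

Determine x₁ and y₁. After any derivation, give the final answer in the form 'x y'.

649 60

d=117: √d = [10; 1,4,2,4,1,20] (ℓ=6, even), read p_5/q_5
i=0: a=10 ⇒ p=10, q=1
…
i=2: a=4 ⇒ p=54, q=5
i=3: a=2 ⇒ p=119, q=11
i=4: a=4 ⇒ p=530, q=49
i=5: a=1 ⇒ p=649, q=60
(x₁, y₁) = (649, 60);  649² − 117·60² = 1 ✓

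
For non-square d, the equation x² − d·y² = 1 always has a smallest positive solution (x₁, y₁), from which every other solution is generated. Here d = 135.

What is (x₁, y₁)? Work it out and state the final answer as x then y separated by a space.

[11; 1,1,1,1,1,1,1,22] for √135; ℓ=8 ⇒ convergent index 7
k=0  a_k=11  p_k/q_k = 11/1
…
k=3  a_k=1  p_k/q_k = 35/3
…
k=6  a_k=1  p_k/q_k = 151/13
k=7  a_k=1  p_k/q_k = 244/21
fundamental: x₁=244, y₁=21  (since 59536 − 135·441 = 1)

244 21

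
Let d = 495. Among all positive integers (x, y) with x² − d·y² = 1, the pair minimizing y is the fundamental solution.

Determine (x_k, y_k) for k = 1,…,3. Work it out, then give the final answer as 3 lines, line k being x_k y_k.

89 4
15841 712
2819609 126732

√495 → a₀=22, period (4,44); ℓ=2 even so k=1
k=0  a_k=22  p_k/q_k = 22/1
k=1  a_k=4  p_k/q_k = 89/4
fundamental: x₁=89, y₁=4  (since 7921 − 495·16 = 1)
(89+4√495)^2 = 15841 + 712√495
(89+4√495)^3 = 2819609 + 126732√495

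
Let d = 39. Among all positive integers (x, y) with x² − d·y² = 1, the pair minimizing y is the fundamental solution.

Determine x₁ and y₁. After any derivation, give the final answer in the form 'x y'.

[6; 4,12] for √39; ℓ=2 ⇒ convergent index 1
step 0: (6, 1)  from 6·(1,0) + (0,1)
step 1: (25, 4)  from 4·(6,1) + (1,0)
fundamental: x₁=25, y₁=4  (since 625 − 39·16 = 1)

25 4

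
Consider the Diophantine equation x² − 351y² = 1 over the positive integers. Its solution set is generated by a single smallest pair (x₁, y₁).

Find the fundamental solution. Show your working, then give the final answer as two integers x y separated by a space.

62425 3332

[18; 1,2,1,3,2,2,2,3,1,2,1,36] for √351; ℓ=12 ⇒ convergent index 11
i=0: a=18 ⇒ p=18, q=1
…
i=2: a=2 ⇒ p=56, q=3
…
i=7: a=2 ⇒ p=3747, q=200
…
i=9: a=1 ⇒ p=16543, q=883
i=10: a=2 ⇒ p=45882, q=2449
i=11: a=1 ⇒ p=62425, q=3332
fundamental: x₁=62425, y₁=3332  (since 3896880625 − 351·11102224 = 1)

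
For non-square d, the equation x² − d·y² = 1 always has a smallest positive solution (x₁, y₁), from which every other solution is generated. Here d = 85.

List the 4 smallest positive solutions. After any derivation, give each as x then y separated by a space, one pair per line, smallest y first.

285769 30996
163327842721 17715391848
93348068572789129 10125019625991228
53351968415791425367681 5786833466982059076816

d=85: √d = [9; 4,1,1,4,18] (ℓ=5, odd), read p_9/q_9
a_0=9:  p_0=9·1+0=9,  q_0=9·0+1=1
…
a_5=18:  p_5=18·378+83=6887,  q_5=18·41+9=747
a_6=4:  p_6=4·6887+378=27926,  q_6=4·747+41=3029
a_7=1:  p_7=1·27926+6887=34813,  q_7=1·3029+747=3776
a_8=1:  p_8=1·34813+27926=62739,  q_8=1·3776+3029=6805
a_9=4:  p_9=4·62739+34813=285769,  q_9=4·6805+3776=30996
(x₁, y₁) = (285769, 30996);  285769² − 85·30996² = 1 ✓
k=2:  x_2 = 285769·285769+85·30996·30996 = 163327842721,  y_2 = 285769·30996+30996·285769 = 17715391848
k=3:  x_3 = 285769·163327842721+85·30996·17715391848 = 93348068572789129,  y_3 = 285769·17715391848+30996·163327842721 = 10125019625991228
k=4:  x_4 = 285769·93348068572789129+85·30996·10125019625991228 = 53351968415791425367681,  y_4 = 285769·10125019625991228+30996·93348068572789129 = 5786833466982059076816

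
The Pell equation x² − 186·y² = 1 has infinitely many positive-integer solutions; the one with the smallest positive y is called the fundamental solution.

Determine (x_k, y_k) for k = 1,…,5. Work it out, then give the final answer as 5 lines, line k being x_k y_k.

[13; 1,1,1,3,4,3,1,1,1,26] for √186; ℓ=10 ⇒ convergent index 9
k=0  a_k=13  p_k/q_k = 13/1
…
k=2  a_k=1  p_k/q_k = 27/2
…
k=4  a_k=3  p_k/q_k = 150/11
k=5  a_k=4  p_k/q_k = 641/47
k=6  a_k=3  p_k/q_k = 2073/152
k=7  a_k=1  p_k/q_k = 2714/199
k=8  a_k=1  p_k/q_k = 4787/351
k=9  a_k=1  p_k/q_k = 7501/550
(x₁, y₁) = (7501, 550);  7501² − 186·550² = 1 ✓
k=2:  x_2 = 7501·7501+186·550·550 = 112530001,  y_2 = 7501·550+550·7501 = 8251100
k=3:  x_3 = 7501·112530001+186·550·8251100 = 1688175067501,  y_3 = 7501·8251100+550·112530001 = 123783001650
k=4:  x_4 = 7501·1688175067501+186·550·123783001650 = 25326002250120001,  y_4 = 7501·123783001650+550·1688175067501 = 1856992582502200
k=5:  x_5 = 7501·25326002250120001+186·550·1856992582502200 = 379940684068125187501,  y_5 = 7501·1856992582502200+550·25326002250120001 = 27858602598915002750

7501 550
112530001 8251100
1688175067501 123783001650
25326002250120001 1856992582502200
379940684068125187501 27858602598915002750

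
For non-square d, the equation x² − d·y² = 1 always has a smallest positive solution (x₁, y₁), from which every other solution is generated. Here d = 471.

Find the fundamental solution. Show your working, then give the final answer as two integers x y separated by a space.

7838695 361188

√471 → a₀=21, period (1,2,2,1,3,…,2,1,42); ℓ=14 even so k=13
a_0=21:  p_0=21·1+0=21,  q_0=21·0+1=1
a_1=1:  p_1=1·21+1=22,  q_1=1·1+0=1
…
a_4=1:  p_4=1·152+65=217,  q_4=1·7+3=10
a_5=3:  p_5=3·217+152=803,  q_5=3·10+7=37
a_6=4:  p_6=4·803+217=3429,  q_6=4·37+10=158
…
a_10=1:  p_10=1·644804+198665=843469,  q_10=1·29711+9154=38865
a_11=2:  p_11=2·843469+644804=2331742,  q_11=2·38865+29711=107441
a_12=2:  p_12=2·2331742+843469=5506953,  q_12=2·107441+38865=253747
a_13=1:  p_13=1·5506953+2331742=7838695,  q_13=1·253747+107441=361188
(x₁, y₁) = (7838695, 361188);  7838695² − 471·361188² = 1 ✓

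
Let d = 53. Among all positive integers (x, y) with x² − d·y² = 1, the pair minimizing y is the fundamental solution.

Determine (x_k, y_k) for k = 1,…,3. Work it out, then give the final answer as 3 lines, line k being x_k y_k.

66249 9100
8777860001 1205731800
1163048894346249 159757052027300

[7; 3,1,1,3,14] for √53; ℓ=5 ⇒ convergent index 9
step 0: (7, 1)  from 7·(1,0) + (0,1)
step 1: (22, 3)  from 3·(7,1) + (1,0)
…
step 3: (51, 7)  from 1·(29,4) + (22,3)
…
step 6: (7979, 1096)  from 3·(2599,357) + (182,25)
…
step 8: (18557, 2549)  from 1·(10578,1453) + (7979,1096)
step 9: (66249, 9100)  from 3·(18557,2549) + (10578,1453)
→ (66249, 9100).  Check: 66249²=4388930001, 53·9100²=4388930000, difference 1.
(66249+9100√53)^2 = 8777860001 + 1205731800√53
(66249+9100√53)^3 = 1163048894346249 + 159757052027300√53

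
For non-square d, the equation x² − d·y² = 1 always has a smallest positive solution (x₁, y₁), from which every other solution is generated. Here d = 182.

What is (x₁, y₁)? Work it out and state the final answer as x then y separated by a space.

27 2

√182 = [13; 2,26, …], period ℓ=2 (even) → k=1
a_0=13:  p_0=13·1+0=13,  q_0=13·0+1=1
a_1=2:  p_1=2·13+1=27,  q_1=2·1+0=2
(x₁, y₁) = (27, 2);  27² − 182·2² = 1 ✓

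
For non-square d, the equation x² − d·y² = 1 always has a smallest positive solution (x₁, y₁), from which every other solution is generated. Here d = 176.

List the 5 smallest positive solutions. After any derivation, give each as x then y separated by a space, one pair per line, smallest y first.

199 15
79201 5970
31521799 2376045
12545596801 945659940
4993116004999 376370280075

√176 → a₀=13, period (3,1,3,26); ℓ=4 even so k=3
i=0: a=13 ⇒ p=13, q=1
i=1: a=3 ⇒ p=40, q=3
i=2: a=1 ⇒ p=53, q=4
i=3: a=3 ⇒ p=199, q=15
(x₁, y₁) = (199, 15);  199² − 176·15² = 1 ✓
(x_2, y_2) = (199·199 + 176·15·15, 199·15 + 15·199) = (79201, 5970)
(x_3, y_3) = (199·79201 + 176·15·5970, 199·5970 + 15·79201) = (31521799, 2376045)
(x_4, y_4) = (199·31521799 + 176·15·2376045, 199·2376045 + 15·31521799) = (12545596801, 945659940)
(x_5, y_5) = (199·12545596801 + 176·15·945659940, 199·945659940 + 15·12545596801) = (4993116004999, 376370280075)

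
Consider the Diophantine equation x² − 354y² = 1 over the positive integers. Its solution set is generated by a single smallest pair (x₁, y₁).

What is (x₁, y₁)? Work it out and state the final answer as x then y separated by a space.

√354 = [18; 1,4,2,2,18,2,2,4,1,36, …], period ℓ=10 (even) → k=9
a_0=18:  p_0=18·1+0=18,  q_0=18·0+1=1
a_1=1:  p_1=1·18+1=19,  q_1=1·1+0=1
…
a_8=4:  p_8=4·47771+19210=210294,  q_8=4·2539+1021=11177
a_9=1:  p_9=1·210294+47771=258065,  q_9=1·11177+2539=13716
→ (258065, 13716).  Check: 258065²=66597544225, 354·13716²=66597544224, difference 1.

258065 13716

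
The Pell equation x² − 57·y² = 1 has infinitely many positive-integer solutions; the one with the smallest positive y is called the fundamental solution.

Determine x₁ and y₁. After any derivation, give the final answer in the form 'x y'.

151 20

[7; 1,1,4,1,1,14] for √57; ℓ=6 ⇒ convergent index 5
i=0: a=7 ⇒ p=7, q=1
i=1: a=1 ⇒ p=8, q=1
…
i=3: a=4 ⇒ p=68, q=9
i=4: a=1 ⇒ p=83, q=11
i=5: a=1 ⇒ p=151, q=20
fundamental: x₁=151, y₁=20  (since 22801 − 57·400 = 1)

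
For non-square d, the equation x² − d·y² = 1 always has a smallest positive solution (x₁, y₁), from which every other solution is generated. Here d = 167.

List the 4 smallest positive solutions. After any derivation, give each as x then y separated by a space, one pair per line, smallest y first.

168 13
56447 4368
18966024 1467635
6372527617 493120992

[12; 1,11,1,24] for √167; ℓ=4 ⇒ convergent index 3
a_0=12:  p_0=12·1+0=12,  q_0=12·0+1=1
…
a_2=11:  p_2=11·13+12=155,  q_2=11·1+1=12
a_3=1:  p_3=1·155+13=168,  q_3=1·12+1=13
fundamental: x₁=168, y₁=13  (since 28224 − 167·169 = 1)
(x_2, y_2) = (168·168 + 167·13·13, 168·13 + 13·168) = (56447, 4368)
(x_3, y_3) = (168·56447 + 167·13·4368, 168·4368 + 13·56447) = (18966024, 1467635)
(x_4, y_4) = (168·18966024 + 167·13·1467635, 168·1467635 + 13·18966024) = (6372527617, 493120992)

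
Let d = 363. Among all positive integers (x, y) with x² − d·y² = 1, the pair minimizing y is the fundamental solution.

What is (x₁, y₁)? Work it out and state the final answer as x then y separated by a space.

d=363: √d = [19; 19,38] (ℓ=2, even), read p_1/q_1
i=0: a=19 ⇒ p=19, q=1
i=1: a=19 ⇒ p=362, q=19
(x₁, y₁) = (362, 19);  362² − 363·19² = 1 ✓

362 19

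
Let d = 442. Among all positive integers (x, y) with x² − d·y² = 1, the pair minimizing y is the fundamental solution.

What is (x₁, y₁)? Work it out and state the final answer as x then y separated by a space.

[21; 42] for √442; ℓ=1 ⇒ convergent index 1
step 0: (21, 1)  from 21·(1,0) + (0,1)
step 1: (883, 42)  from 42·(21,1) + (1,0)
→ (883, 42).  Check: 883²=779689, 442·42²=779688, difference 1.

883 42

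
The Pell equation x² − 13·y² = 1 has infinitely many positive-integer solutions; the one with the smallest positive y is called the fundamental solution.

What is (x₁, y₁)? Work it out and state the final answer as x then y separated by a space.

[3; 1,1,1,1,6] for √13; ℓ=5 ⇒ convergent index 9
i=0: a=3 ⇒ p=3, q=1
i=1: a=1 ⇒ p=4, q=1
i=2: a=1 ⇒ p=7, q=2
i=3: a=1 ⇒ p=11, q=3
…
i=5: a=6 ⇒ p=119, q=33
i=6: a=1 ⇒ p=137, q=38
i=7: a=1 ⇒ p=256, q=71
i=8: a=1 ⇒ p=393, q=109
i=9: a=1 ⇒ p=649, q=180
(x₁, y₁) = (649, 180);  649² − 13·180² = 1 ✓

649 180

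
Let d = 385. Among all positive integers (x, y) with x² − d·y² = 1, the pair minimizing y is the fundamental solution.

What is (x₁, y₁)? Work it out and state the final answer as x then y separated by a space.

√385 = [19; 1,1,1,1,1,…,1,1,38, …], period ℓ=16 (even) → k=15
a_0=19:  p_0=19·1+0=19,  q_0=19·0+1=1
a_1=1:  p_1=1·19+1=20,  q_1=1·1+0=1
a_2=1:  p_2=1·20+19=39,  q_2=1·1+1=2
a_3=1:  p_3=1·39+20=59,  q_3=1·2+1=3
a_4=1:  p_4=1·59+39=98,  q_4=1·3+2=5
a_5=1:  p_5=1·98+59=157,  q_5=1·5+3=8
…
a_7=1:  p_7=1·569+157=726,  q_7=1·29+8=37
a_8=2:  p_8=2·726+569=2021,  q_8=2·37+29=103
…
a_10=3:  p_10=3·2747+2021=10262,  q_10=3·140+103=523
a_11=1:  p_11=1·10262+2747=13009,  q_11=1·523+140=663
…
a_14=1:  p_14=1·36280+23271=59551,  q_14=1·1849+1186=3035
a_15=1:  p_15=1·59551+36280=95831,  q_15=1·3035+1849=4884
fundamental: x₁=95831, y₁=4884  (since 9183580561 − 385·23853456 = 1)

95831 4884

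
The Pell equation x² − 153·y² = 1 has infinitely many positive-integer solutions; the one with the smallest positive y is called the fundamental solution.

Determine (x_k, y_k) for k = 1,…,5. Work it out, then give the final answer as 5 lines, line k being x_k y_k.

√153 = [12; 2,1,2,2,2,1,2,24, …], period ℓ=8 (even) → k=7
k=0  a_k=12  p_k/q_k = 12/1
…
k=4  a_k=2  p_k/q_k = 235/19
…
k=6  a_k=1  p_k/q_k = 804/65
k=7  a_k=2  p_k/q_k = 2177/176
(x₁, y₁) = (2177, 176);  2177² − 153·176² = 1 ✓
(x_2, y_2) = (2177·2177 + 153·176·176, 2177·176 + 176·2177) = (9478657, 766304)
(x_3, y_3) = (2177·9478657 + 153·176·766304, 2177·766304 + 176·9478657) = (41270070401, 3336487440)
(x_4, y_4) = (2177·41270070401 + 153·176·3336487440, 2177·3336487440 + 176·41270070401) = (179689877047297, 14527065547456)
(x_5, y_5) = (2177·179689877047297 + 153·176·14527065547456, 2177·14527065547456 + 176·179689877047297) = (782369683393860737, 63250840057135984)

2177 176
9478657 766304
41270070401 3336487440
179689877047297 14527065547456
782369683393860737 63250840057135984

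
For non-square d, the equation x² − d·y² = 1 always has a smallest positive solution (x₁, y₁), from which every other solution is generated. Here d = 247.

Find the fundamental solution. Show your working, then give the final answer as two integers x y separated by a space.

85292 5427

√247 = [15; 1,2,1,1,9,1,9,1,1,2,1,30, …], period ℓ=12 (even) → k=11
k=0  a_k=15  p_k/q_k = 15/1
…
k=7  a_k=9  p_k/q_k = 11520/733
k=8  a_k=1  p_k/q_k = 12683/807
…
k=10  a_k=2  p_k/q_k = 61089/3887
k=11  a_k=1  p_k/q_k = 85292/5427
fundamental: x₁=85292, y₁=5427  (since 7274725264 − 247·29452329 = 1)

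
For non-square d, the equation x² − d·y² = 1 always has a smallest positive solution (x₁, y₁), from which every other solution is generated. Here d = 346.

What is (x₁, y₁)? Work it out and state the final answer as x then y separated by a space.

17299 930

√346 → a₀=18, period (1,1,1,1,36); ℓ=5 odd so k=9
step 0: (18, 1)  from 18·(1,0) + (0,1)
step 1: (19, 1)  from 1·(18,1) + (1,0)
…
step 6: (3497, 188)  from 1·(3404,183) + (93,5)
…
step 8: (10398, 559)  from 1·(6901,371) + (3497,188)
step 9: (17299, 930)  from 1·(10398,559) + (6901,371)
→ (17299, 930).  Check: 17299²=299255401, 346·930²=299255400, difference 1.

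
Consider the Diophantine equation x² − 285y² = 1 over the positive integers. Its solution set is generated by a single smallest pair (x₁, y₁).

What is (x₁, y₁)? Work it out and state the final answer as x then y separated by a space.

√285 → a₀=16, period (1,7,2,7,1,32); ℓ=6 even so k=5
k=0  a_k=16  p_k/q_k = 16/1
…
k=3  a_k=2  p_k/q_k = 287/17
k=4  a_k=7  p_k/q_k = 2144/127
k=5  a_k=1  p_k/q_k = 2431/144
fundamental: x₁=2431, y₁=144  (since 5909761 − 285·20736 = 1)

2431 144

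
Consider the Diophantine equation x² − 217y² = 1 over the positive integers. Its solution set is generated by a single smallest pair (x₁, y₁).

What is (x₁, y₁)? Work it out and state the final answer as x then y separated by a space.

√217 = [14; 1,2,1,2,1,…,2,1,28, …], period ℓ=16 (even) → k=15
i=0: a=14 ⇒ p=14, q=1
…
i=2: a=2 ⇒ p=44, q=3
i=3: a=1 ⇒ p=59, q=4
i=4: a=2 ⇒ p=162, q=11
…
i=6: a=1 ⇒ p=383, q=26
i=7: a=9 ⇒ p=3668, q=249
…
i=14: a=2 ⇒ p=2809702, q=190735
i=15: a=1 ⇒ p=3844063, q=260952
→ (3844063, 260952).  Check: 3844063²=14776820347969, 217·260952²=14776820347968, difference 1.

3844063 260952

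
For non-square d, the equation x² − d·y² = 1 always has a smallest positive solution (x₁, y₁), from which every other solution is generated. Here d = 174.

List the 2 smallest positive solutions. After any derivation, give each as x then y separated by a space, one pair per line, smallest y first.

√174 = [13; 5,4,5,26, …], period ℓ=4 (even) → k=3
a_0=13:  p_0=13·1+0=13,  q_0=13·0+1=1
a_1=5:  p_1=5·13+1=66,  q_1=5·1+0=5
a_2=4:  p_2=4·66+13=277,  q_2=4·5+1=21
a_3=5:  p_3=5·277+66=1451,  q_3=5·21+5=110
fundamental: x₁=1451, y₁=110  (since 2105401 − 174·12100 = 1)
(1451+110√174)^2 = 4210801 + 319220√174

1451 110
4210801 319220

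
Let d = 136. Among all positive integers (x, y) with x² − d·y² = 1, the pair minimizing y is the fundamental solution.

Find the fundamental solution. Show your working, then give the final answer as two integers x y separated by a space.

d=136: √d = [11; 1,1,1,22] (ℓ=4, even), read p_3/q_3
i=0: a=11 ⇒ p=11, q=1
i=1: a=1 ⇒ p=12, q=1
i=2: a=1 ⇒ p=23, q=2
i=3: a=1 ⇒ p=35, q=3
(x₁, y₁) = (35, 3);  35² − 136·3² = 1 ✓

35 3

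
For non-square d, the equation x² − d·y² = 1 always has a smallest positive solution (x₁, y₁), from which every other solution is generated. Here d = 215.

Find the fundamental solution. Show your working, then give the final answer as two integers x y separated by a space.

√215 → a₀=14, period (1,1,1,28); ℓ=4 even so k=3
a_0=14:  p_0=14·1+0=14,  q_0=14·0+1=1
a_1=1:  p_1=1·14+1=15,  q_1=1·1+0=1
a_2=1:  p_2=1·15+14=29,  q_2=1·1+1=2
a_3=1:  p_3=1·29+15=44,  q_3=1·2+1=3
fundamental: x₁=44, y₁=3  (since 1936 − 215·9 = 1)

44 3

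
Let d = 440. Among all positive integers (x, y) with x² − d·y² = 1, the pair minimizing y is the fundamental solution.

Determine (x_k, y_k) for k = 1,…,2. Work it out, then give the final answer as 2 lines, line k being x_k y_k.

√440 → a₀=20, period (1,40); ℓ=2 even so k=1
k=0  a_k=20  p_k/q_k = 20/1
k=1  a_k=1  p_k/q_k = 21/1
→ (21, 1).  Check: 21²=441, 440·1²=440, difference 1.
n=2: (21,1)∘(21,1) = (21·21+440·1·1, 21·1+1·21) = (881,42)

21 1
881 42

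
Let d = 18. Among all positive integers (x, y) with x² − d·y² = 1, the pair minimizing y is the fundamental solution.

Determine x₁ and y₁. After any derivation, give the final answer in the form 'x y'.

d=18: √d = [4; 4,8] (ℓ=2, even), read p_1/q_1
a_0=4:  p_0=4·1+0=4,  q_0=4·0+1=1
a_1=4:  p_1=4·4+1=17,  q_1=4·1+0=4
→ (17, 4).  Check: 17²=289, 18·4²=288, difference 1.

17 4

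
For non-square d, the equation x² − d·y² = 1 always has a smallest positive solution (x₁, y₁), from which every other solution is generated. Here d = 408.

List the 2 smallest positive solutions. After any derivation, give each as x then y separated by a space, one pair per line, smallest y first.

√408 → a₀=20, period (5,40); ℓ=2 even so k=1
k=0  a_k=20  p_k/q_k = 20/1
k=1  a_k=5  p_k/q_k = 101/5
fundamental: x₁=101, y₁=5  (since 10201 − 408·25 = 1)
n=2: (101,5)∘(101,5) = (101·101+408·5·5, 101·5+5·101) = (20401,1010)

101 5
20401 1010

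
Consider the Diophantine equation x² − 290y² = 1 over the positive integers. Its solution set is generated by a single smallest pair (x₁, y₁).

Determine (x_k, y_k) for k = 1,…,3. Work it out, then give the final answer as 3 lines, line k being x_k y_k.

579 34
670481 39372
776416419 45592742

√290 → a₀=17, period (34); ℓ=1 odd so k=1
i=0: a=17 ⇒ p=17, q=1
i=1: a=34 ⇒ p=579, q=34
(x₁, y₁) = (579, 34);  579² − 290·34² = 1 ✓
k=2:  x_2 = 579·579+290·34·34 = 670481,  y_2 = 579·34+34·579 = 39372
k=3:  x_3 = 579·670481+290·34·39372 = 776416419,  y_3 = 579·39372+34·670481 = 45592742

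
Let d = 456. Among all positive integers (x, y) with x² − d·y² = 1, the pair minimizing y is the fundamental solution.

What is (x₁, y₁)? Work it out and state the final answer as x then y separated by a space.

[21; 2,1,4,1,2,42] for √456; ℓ=6 ⇒ convergent index 5
k=0  a_k=21  p_k/q_k = 21/1
…
k=2  a_k=1  p_k/q_k = 64/3
…
k=4  a_k=1  p_k/q_k = 363/17
k=5  a_k=2  p_k/q_k = 1025/48
(x₁, y₁) = (1025, 48);  1025² − 456·48² = 1 ✓

1025 48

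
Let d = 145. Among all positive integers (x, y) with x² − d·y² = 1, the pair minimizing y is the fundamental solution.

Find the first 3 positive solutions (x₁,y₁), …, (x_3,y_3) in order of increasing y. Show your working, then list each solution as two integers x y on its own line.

289 24
167041 13872
96549409 8017992

√145 = [12; 24, …], period ℓ=1 (odd) → k=1
i=0: a=12 ⇒ p=12, q=1
i=1: a=24 ⇒ p=289, q=24
(x₁, y₁) = (289, 24);  289² − 145·24² = 1 ✓
(289+24√145)^2 = 167041 + 13872√145
(289+24√145)^3 = 96549409 + 8017992√145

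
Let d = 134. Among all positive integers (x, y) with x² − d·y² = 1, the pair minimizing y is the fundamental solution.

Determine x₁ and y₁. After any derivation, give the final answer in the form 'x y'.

[11; 1,1,2,1,3,…,1,1,22] for √134; ℓ=14 ⇒ convergent index 13
k=0  a_k=11  p_k/q_k = 11/1
k=1  a_k=1  p_k/q_k = 12/1
…
k=3  a_k=2  p_k/q_k = 58/5
k=4  a_k=1  p_k/q_k = 81/7
…
k=6  a_k=1  p_k/q_k = 382/33
k=7  a_k=10  p_k/q_k = 4121/356
…
k=10  a_k=1  p_k/q_k = 22133/1912
k=11  a_k=2  p_k/q_k = 61896/5347
k=12  a_k=1  p_k/q_k = 84029/7259
k=13  a_k=1  p_k/q_k = 145925/12606
fundamental: x₁=145925, y₁=12606  (since 21294105625 − 134·158911236 = 1)

145925 12606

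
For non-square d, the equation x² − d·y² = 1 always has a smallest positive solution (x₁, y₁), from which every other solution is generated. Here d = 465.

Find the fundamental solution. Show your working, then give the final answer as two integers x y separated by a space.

15871 736

√465 = [21; 1,1,3,2,2,2,3,1,1,42, …], period ℓ=10 (even) → k=9
a_0=21:  p_0=21·1+0=21,  q_0=21·0+1=1
…
a_6=2:  p_6=2·841+345=2027,  q_6=2·39+16=94
…
a_8=1:  p_8=1·6922+2027=8949,  q_8=1·321+94=415
a_9=1:  p_9=1·8949+6922=15871,  q_9=1·415+321=736
(x₁, y₁) = (15871, 736);  15871² − 465·736² = 1 ✓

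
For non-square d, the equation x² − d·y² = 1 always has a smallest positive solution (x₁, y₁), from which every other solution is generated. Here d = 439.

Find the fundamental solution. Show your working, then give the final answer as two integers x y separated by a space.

440 21

√439 → a₀=20, period (1,19,1,40); ℓ=4 even so k=3
k=0  a_k=20  p_k/q_k = 20/1
k=1  a_k=1  p_k/q_k = 21/1
k=2  a_k=19  p_k/q_k = 419/20
k=3  a_k=1  p_k/q_k = 440/21
(x₁, y₁) = (440, 21);  440² − 439·21² = 1 ✓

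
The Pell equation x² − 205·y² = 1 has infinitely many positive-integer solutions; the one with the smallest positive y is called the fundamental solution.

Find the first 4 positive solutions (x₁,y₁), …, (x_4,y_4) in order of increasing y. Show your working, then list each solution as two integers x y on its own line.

[14; 3,6,1,4,1,6,3,28] for √205; ℓ=8 ⇒ convergent index 7
a_0=14:  p_0=14·1+0=14,  q_0=14·0+1=1
a_1=3:  p_1=3·14+1=43,  q_1=3·1+0=3
a_2=6:  p_2=6·43+14=272,  q_2=6·3+1=19
…
a_4=4:  p_4=4·315+272=1532,  q_4=4·22+19=107
a_5=1:  p_5=1·1532+315=1847,  q_5=1·107+22=129
a_6=6:  p_6=6·1847+1532=12614,  q_6=6·129+107=881
a_7=3:  p_7=3·12614+1847=39689,  q_7=3·881+129=2772
→ (39689, 2772).  Check: 39689²=1575216721, 205·2772²=1575216720, difference 1.
k=2:  x_2 = 39689·39689+205·2772·2772 = 3150433441,  y_2 = 39689·2772+2772·39689 = 220035816
k=3:  x_3 = 39689·3150433441+205·2772·220035816 = 250075105640009,  y_3 = 39689·220035816+2772·3150433441 = 17466002999676
k=4:  x_4 = 39689·250075105640009+205·2772·17466002999676 = 19850461732342200961,  y_4 = 39689·17466002999676+2772·250075105640009 = 1386416385888245712

39689 2772
3150433441 220035816
250075105640009 17466002999676
19850461732342200961 1386416385888245712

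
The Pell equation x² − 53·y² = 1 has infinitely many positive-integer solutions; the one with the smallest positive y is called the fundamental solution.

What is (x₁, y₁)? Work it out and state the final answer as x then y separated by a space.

66249 9100

√53 = [7; 3,1,1,3,14, …], period ℓ=5 (odd) → k=9
i=0: a=7 ⇒ p=7, q=1
…
i=3: a=1 ⇒ p=51, q=7
i=4: a=3 ⇒ p=182, q=25
i=5: a=14 ⇒ p=2599, q=357
i=6: a=3 ⇒ p=7979, q=1096
…
i=8: a=1 ⇒ p=18557, q=2549
i=9: a=3 ⇒ p=66249, q=9100
→ (66249, 9100).  Check: 66249²=4388930001, 53·9100²=4388930000, difference 1.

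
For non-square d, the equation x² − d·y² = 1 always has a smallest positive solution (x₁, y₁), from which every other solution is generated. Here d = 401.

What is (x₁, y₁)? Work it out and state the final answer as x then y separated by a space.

√401 → a₀=20, period (40); ℓ=1 odd so k=1
k=0  a_k=20  p_k/q_k = 20/1
k=1  a_k=40  p_k/q_k = 801/40
(x₁, y₁) = (801, 40);  801² − 401·40² = 1 ✓

801 40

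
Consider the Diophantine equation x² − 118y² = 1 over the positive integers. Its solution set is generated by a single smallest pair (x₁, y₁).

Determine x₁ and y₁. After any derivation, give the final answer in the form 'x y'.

306917 28254

√118 → a₀=10, period (1,6,3,2,10,2,3,6,1,20); ℓ=10 even so k=9
i=0: a=10 ⇒ p=10, q=1
…
i=7: a=3 ⇒ p=42115, q=3877
i=8: a=6 ⇒ p=264802, q=24377
i=9: a=1 ⇒ p=306917, q=28254
fundamental: x₁=306917, y₁=28254  (since 94198044889 − 118·798288516 = 1)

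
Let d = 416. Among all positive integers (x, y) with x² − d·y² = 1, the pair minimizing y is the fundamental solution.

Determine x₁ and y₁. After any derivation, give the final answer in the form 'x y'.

√416 → a₀=20, period (2,1,1,9,1,1,2,40); ℓ=8 even so k=7
i=0: a=20 ⇒ p=20, q=1
i=1: a=2 ⇒ p=41, q=2
i=2: a=1 ⇒ p=61, q=3
i=3: a=1 ⇒ p=102, q=5
i=4: a=9 ⇒ p=979, q=48
…
i=6: a=1 ⇒ p=2060, q=101
i=7: a=2 ⇒ p=5201, q=255
→ (5201, 255).  Check: 5201²=27050401, 416·255²=27050400, difference 1.

5201 255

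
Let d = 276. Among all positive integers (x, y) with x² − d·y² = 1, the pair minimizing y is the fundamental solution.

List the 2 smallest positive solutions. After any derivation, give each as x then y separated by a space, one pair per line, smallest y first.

7775 468
120901249 7277400

[16; 1,1,1,1,2,2,2,1,1,1,1,32] for √276; ℓ=12 ⇒ convergent index 11
i=0: a=16 ⇒ p=16, q=1
…
i=2: a=1 ⇒ p=33, q=2
…
i=5: a=2 ⇒ p=216, q=13
i=6: a=2 ⇒ p=515, q=31
i=7: a=2 ⇒ p=1246, q=75
i=8: a=1 ⇒ p=1761, q=106
i=9: a=1 ⇒ p=3007, q=181
i=10: a=1 ⇒ p=4768, q=287
i=11: a=1 ⇒ p=7775, q=468
fundamental: x₁=7775, y₁=468  (since 60450625 − 276·219024 = 1)
k=2:  x_2 = 7775·7775+276·468·468 = 120901249,  y_2 = 7775·468+468·7775 = 7277400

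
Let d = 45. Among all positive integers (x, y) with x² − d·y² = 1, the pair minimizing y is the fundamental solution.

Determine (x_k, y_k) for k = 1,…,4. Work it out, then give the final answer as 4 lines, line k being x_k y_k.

161 24
51841 7728
16692641 2488392
5374978561 801254496

√45 = [6; 1,2,2,2,1,12, …], period ℓ=6 (even) → k=5
a_0=6:  p_0=6·1+0=6,  q_0=6·0+1=1
a_1=1:  p_1=1·6+1=7,  q_1=1·1+0=1
a_2=2:  p_2=2·7+6=20,  q_2=2·1+1=3
…
a_4=2:  p_4=2·47+20=114,  q_4=2·7+3=17
a_5=1:  p_5=1·114+47=161,  q_5=1·17+7=24
→ (161, 24).  Check: 161²=25921, 45·24²=25920, difference 1.
n=2: (161,24)∘(161,24) = (161·161+45·24·24, 161·24+24·161) = (51841,7728)
n=3: (51841,7728)∘(161,24) = (161·51841+45·24·7728, 161·7728+24·51841) = (16692641,2488392)
n=4: (16692641,2488392)∘(161,24) = (161·16692641+45·24·2488392, 161·2488392+24·16692641) = (5374978561,801254496)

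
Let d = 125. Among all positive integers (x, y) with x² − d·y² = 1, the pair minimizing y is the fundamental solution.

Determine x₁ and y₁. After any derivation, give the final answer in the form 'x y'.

930249 83204

√125 = [11; 5,1,1,5,22, …], period ℓ=5 (odd) → k=9
a_0=11:  p_0=11·1+0=11,  q_0=11·0+1=1
a_1=5:  p_1=5·11+1=56,  q_1=5·1+0=5
…
a_4=5:  p_4=5·123+67=682,  q_4=5·11+6=61
a_5=22:  p_5=22·682+123=15127,  q_5=22·61+11=1353
…
a_8=1:  p_8=1·91444+76317=167761,  q_8=1·8179+6826=15005
a_9=5:  p_9=5·167761+91444=930249,  q_9=5·15005+8179=83204
(x₁, y₁) = (930249, 83204);  930249² − 125·83204² = 1 ✓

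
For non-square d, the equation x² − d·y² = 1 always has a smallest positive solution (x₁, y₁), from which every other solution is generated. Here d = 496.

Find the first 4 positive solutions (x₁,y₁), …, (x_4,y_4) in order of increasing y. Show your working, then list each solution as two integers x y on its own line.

d=496: √d = [22; 3,1,2,4,1,…,1,3,44] (ℓ=16, even), read p_15/q_15
k=0  a_k=22  p_k/q_k = 22/1
…
k=2  a_k=1  p_k/q_k = 89/4
…
k=5  a_k=1  p_k/q_k = 1314/59
k=6  a_k=1  p_k/q_k = 2383/107
k=7  a_k=2  p_k/q_k = 6080/273
k=8  a_k=2  p_k/q_k = 14543/653
…
k=10  a_k=1  p_k/q_k = 49709/2232
k=11  a_k=1  p_k/q_k = 84875/3811
…
k=14  a_k=1  p_k/q_k = 1252502/56239
k=15  a_k=3  p_k/q_k = 4620799/207480
→ (4620799, 207480).  Check: 4620799²=21351783398401, 496·207480²=21351783398400, difference 1.
k=2:  x_2 = 4620799·4620799+496·207480·207480 = 42703566796801,  y_2 = 4620799·207480+207480·4620799 = 1917446753040
k=3:  x_3 = 4620799·42703566796801+496·207480·1917446753040 = 394649197502177907199,  y_3 = 4620799·1917446753040+207480·42703566796801 = 17720272078000750440
k=4:  x_4 = 4620799·394649197502177907199+496·207480·17720272078000750440 = 3647189234337689639247667201,  y_4 = 4620799·17720272078000750440+207480·394649197502177907199 = 163763630995505661818050080

4620799 207480
42703566796801 1917446753040
394649197502177907199 17720272078000750440
3647189234337689639247667201 163763630995505661818050080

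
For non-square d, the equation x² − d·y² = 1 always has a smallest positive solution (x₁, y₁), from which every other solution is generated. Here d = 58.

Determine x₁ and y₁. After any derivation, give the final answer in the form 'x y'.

d=58: √d = [7; 1,1,1,1,1,1,14] (ℓ=7, odd), read p_13/q_13
a_0=7:  p_0=7·1+0=7,  q_0=7·0+1=1
a_1=1:  p_1=1·7+1=8,  q_1=1·1+0=1
…
a_3=1:  p_3=1·15+8=23,  q_3=1·2+1=3
a_4=1:  p_4=1·23+15=38,  q_4=1·3+2=5
…
a_6=1:  p_6=1·61+38=99,  q_6=1·8+5=13
a_7=14:  p_7=14·99+61=1447,  q_7=14·13+8=190
a_8=1:  p_8=1·1447+99=1546,  q_8=1·190+13=203
…
a_11=1:  p_11=1·4539+2993=7532,  q_11=1·596+393=989
a_12=1:  p_12=1·7532+4539=12071,  q_12=1·989+596=1585
a_13=1:  p_13=1·12071+7532=19603,  q_13=1·1585+989=2574
fundamental: x₁=19603, y₁=2574  (since 384277609 − 58·6625476 = 1)

19603 2574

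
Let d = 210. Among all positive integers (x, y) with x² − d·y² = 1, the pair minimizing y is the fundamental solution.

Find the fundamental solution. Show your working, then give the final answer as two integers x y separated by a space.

29 2

√210 → a₀=14, period (2,28); ℓ=2 even so k=1
a_0=14:  p_0=14·1+0=14,  q_0=14·0+1=1
a_1=2:  p_1=2·14+1=29,  q_1=2·1+0=2
fundamental: x₁=29, y₁=2  (since 841 − 210·4 = 1)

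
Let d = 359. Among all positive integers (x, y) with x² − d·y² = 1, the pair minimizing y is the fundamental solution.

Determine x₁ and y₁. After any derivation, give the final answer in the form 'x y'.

d=359: √d = [18; 1,17,1,36] (ℓ=4, even), read p_3/q_3
step 0: (18, 1)  from 18·(1,0) + (0,1)
step 1: (19, 1)  from 1·(18,1) + (1,0)
step 2: (341, 18)  from 17·(19,1) + (18,1)
step 3: (360, 19)  from 1·(341,18) + (19,1)
→ (360, 19).  Check: 360²=129600, 359·19²=129599, difference 1.

360 19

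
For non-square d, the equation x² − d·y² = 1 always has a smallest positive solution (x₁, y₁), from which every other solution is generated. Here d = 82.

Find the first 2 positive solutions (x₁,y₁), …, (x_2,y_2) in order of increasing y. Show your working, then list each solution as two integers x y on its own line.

d=82: √d = [9; 18] (ℓ=1, odd), read p_1/q_1
a_0=9:  p_0=9·1+0=9,  q_0=9·0+1=1
a_1=18:  p_1=18·9+1=163,  q_1=18·1+0=18
→ (163, 18).  Check: 163²=26569, 82·18²=26568, difference 1.
n=2: (163,18)∘(163,18) = (163·163+82·18·18, 163·18+18·163) = (53137,5868)

163 18
53137 5868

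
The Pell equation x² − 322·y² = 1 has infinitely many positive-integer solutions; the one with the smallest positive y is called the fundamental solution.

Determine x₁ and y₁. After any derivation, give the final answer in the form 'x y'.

√322 → a₀=17, period (1,16,1,34); ℓ=4 even so k=3
a_0=17:  p_0=17·1+0=17,  q_0=17·0+1=1
a_1=1:  p_1=1·17+1=18,  q_1=1·1+0=1
a_2=16:  p_2=16·18+17=305,  q_2=16·1+1=17
a_3=1:  p_3=1·305+18=323,  q_3=1·17+1=18
→ (323, 18).  Check: 323²=104329, 322·18²=104328, difference 1.

323 18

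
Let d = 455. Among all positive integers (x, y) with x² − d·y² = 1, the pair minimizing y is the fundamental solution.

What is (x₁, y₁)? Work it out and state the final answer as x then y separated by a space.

64 3

√455 = [21; 3,42, …], period ℓ=2 (even) → k=1
k=0  a_k=21  p_k/q_k = 21/1
k=1  a_k=3  p_k/q_k = 64/3
fundamental: x₁=64, y₁=3  (since 4096 − 455·9 = 1)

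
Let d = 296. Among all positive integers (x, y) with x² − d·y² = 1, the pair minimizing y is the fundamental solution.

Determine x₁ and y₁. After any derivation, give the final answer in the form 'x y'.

3699 215

d=296: √d = [17; 4,1,7,1,4,34] (ℓ=6, even), read p_5/q_5
a_0=17:  p_0=17·1+0=17,  q_0=17·0+1=1
a_1=4:  p_1=4·17+1=69,  q_1=4·1+0=4
a_2=1:  p_2=1·69+17=86,  q_2=1·4+1=5
a_3=7:  p_3=7·86+69=671,  q_3=7·5+4=39
a_4=1:  p_4=1·671+86=757,  q_4=1·39+5=44
a_5=4:  p_5=4·757+671=3699,  q_5=4·44+39=215
(x₁, y₁) = (3699, 215);  3699² − 296·215² = 1 ✓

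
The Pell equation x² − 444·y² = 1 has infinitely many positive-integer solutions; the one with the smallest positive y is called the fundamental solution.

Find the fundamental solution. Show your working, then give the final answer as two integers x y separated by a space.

295 14

[21; 14,42] for √444; ℓ=2 ⇒ convergent index 1
step 0: (21, 1)  from 21·(1,0) + (0,1)
step 1: (295, 14)  from 14·(21,1) + (1,0)
fundamental: x₁=295, y₁=14  (since 87025 − 444·196 = 1)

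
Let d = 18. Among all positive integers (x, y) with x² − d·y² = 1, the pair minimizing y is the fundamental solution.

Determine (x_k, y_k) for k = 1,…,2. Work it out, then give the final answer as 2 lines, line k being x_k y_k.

√18 → a₀=4, period (4,8); ℓ=2 even so k=1
a_0=4:  p_0=4·1+0=4,  q_0=4·0+1=1
a_1=4:  p_1=4·4+1=17,  q_1=4·1+0=4
fundamental: x₁=17, y₁=4  (since 289 − 18·16 = 1)
k=2:  x_2 = 17·17+18·4·4 = 577,  y_2 = 17·4+4·17 = 136

17 4
577 136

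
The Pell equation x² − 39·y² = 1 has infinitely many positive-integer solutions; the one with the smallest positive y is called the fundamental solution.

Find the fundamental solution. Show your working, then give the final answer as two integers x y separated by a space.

25 4

[6; 4,12] for √39; ℓ=2 ⇒ convergent index 1
i=0: a=6 ⇒ p=6, q=1
i=1: a=4 ⇒ p=25, q=4
(x₁, y₁) = (25, 4);  25² − 39·4² = 1 ✓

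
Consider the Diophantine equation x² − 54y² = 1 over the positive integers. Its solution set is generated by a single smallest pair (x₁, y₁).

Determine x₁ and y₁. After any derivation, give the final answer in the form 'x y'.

d=54: √d = [7; 2,1,6,1,2,14] (ℓ=6, even), read p_5/q_5
step 0: (7, 1)  from 7·(1,0) + (0,1)
step 1: (15, 2)  from 2·(7,1) + (1,0)
step 2: (22, 3)  from 1·(15,2) + (7,1)
step 3: (147, 20)  from 6·(22,3) + (15,2)
step 4: (169, 23)  from 1·(147,20) + (22,3)
step 5: (485, 66)  from 2·(169,23) + (147,20)
(x₁, y₁) = (485, 66);  485² − 54·66² = 1 ✓

485 66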